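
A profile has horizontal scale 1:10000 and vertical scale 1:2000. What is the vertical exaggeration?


VE = horizontal_scale / vertical_scale = 10000 / 2000 = 5.0

5.0x


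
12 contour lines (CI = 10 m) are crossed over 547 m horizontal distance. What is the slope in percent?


elevation change = 12 * 10 = 120 m
slope = 120 / 547 * 100 = 21.9%

21.9%


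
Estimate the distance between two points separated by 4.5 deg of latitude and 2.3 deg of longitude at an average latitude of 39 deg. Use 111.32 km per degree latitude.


dlat_km = 4.5 * 111.32 = 500.94
dlon_km = 2.3 * 111.32 * cos(39) ≈ 198.977
dist = sqrt(500.94^2 + 198.977^2) ≈ 539.0 km

539.0 km


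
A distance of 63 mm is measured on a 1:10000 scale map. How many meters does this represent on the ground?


ground = 63 mm * 10000 / 1000 = 630.0 m

630.0 m


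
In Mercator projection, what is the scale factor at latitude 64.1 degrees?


SF = 1 / cos(64.1) = 1 / 0.436802 = 2.289

2.289


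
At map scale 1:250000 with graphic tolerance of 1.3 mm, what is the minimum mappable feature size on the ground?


ground = 1.3 mm * 250000 / 1000 = 325.0 m

325.0 m


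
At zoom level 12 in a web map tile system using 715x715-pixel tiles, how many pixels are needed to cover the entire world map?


tiles per axis = 2^12 = 4096
total tiles = 4096^2 = 16777216
pixels per axis = 4096 * 715 = 2928640
total pixels = 2928640^2 = 8576932249600

8576932249600 pixels


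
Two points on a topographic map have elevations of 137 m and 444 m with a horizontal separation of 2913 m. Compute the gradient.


gradient = (444 - 137) / 2913 = 307 / 2913 = 0.1054

0.1054


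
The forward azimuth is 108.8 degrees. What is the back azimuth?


back azimuth = (108.8 + 180) mod 360 = 288.8 degrees

288.8 degrees


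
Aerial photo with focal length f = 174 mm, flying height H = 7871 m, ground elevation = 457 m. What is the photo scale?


scale = f / (H - h) = 174 mm / 7414 m = 174 / 7414000 = 1:42609

1:42609


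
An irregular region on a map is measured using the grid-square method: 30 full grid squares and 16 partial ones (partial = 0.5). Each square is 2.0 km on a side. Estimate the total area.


effective squares = 30 + 16 * 0.5 = 38.0
area = 38.0 * 4.0 = 152.0 km^2

152.0 km^2


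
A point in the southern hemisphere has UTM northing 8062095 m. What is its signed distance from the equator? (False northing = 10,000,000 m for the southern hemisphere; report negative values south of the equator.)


For southern: actual = 8062095 - 10000000 = -1937905 m

-1937905 m


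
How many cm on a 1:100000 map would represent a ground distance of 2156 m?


map_cm = 2156 * 100 / 100000 = 2.156 cm ≈ 2.16 cm

2.16 cm


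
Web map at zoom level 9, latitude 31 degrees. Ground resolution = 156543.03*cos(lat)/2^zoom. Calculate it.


res = 156543.03 * cos(31) / 2^9 = 156543.03 * 0.8571673 / 512 = 262.08 m/pixel

262.08 m/pixel


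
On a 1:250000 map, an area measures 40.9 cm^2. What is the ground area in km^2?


ground_area = 40.9 * (250000/100)^2 = 255625000.0 m^2 = 255.625 km^2

255.625 km^2


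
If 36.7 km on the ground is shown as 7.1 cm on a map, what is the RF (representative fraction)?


ground = 36.7 km = 3670000 cm; RF denominator = ground / map = 3670000 / 7.1 ≈ 516901; RF = 1:516901

1:516901


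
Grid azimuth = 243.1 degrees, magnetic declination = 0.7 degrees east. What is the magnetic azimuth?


magnetic azimuth = grid azimuth - declination (east +ve)
mag_az = 243.1 - 0.7 = 242.4 degrees

242.4 degrees


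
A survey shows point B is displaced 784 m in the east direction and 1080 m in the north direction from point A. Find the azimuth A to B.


az = atan2(784, 1080) = 36.0 deg
adjusted to 0-360: 36.0 degrees

36.0 degrees


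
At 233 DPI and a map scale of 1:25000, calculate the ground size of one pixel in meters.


pixel_cm = 2.54 / 233 ≈ 0.010901 cm
ground = pixel_cm * 25000 / 100 = 2.54 * 25000 / (233 * 100) = 63500 / 23300 ≈ 2.73 m

2.73 m


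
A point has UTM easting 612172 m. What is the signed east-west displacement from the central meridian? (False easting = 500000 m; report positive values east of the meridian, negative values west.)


displacement = 612172 - 500000 = 112172 m

112172 m


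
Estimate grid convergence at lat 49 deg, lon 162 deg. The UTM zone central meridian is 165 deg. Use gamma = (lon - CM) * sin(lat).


gamma = (162 - 165) * sin(49) = -3 * 0.75471 = -2.264 degrees

-2.264 degrees


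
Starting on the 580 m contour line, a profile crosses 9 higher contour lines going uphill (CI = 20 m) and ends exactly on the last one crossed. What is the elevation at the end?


elevation = 580 + 9 * 20 = 760 m

760 m


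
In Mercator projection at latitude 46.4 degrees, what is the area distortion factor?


area_distortion = 1/cos^2(46.4) = 2.103

2.103


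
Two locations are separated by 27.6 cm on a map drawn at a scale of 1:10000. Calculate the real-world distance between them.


ground = 27.6 cm * 10000 / 100 = 2760.0 m = 2.76 km

2.76 km


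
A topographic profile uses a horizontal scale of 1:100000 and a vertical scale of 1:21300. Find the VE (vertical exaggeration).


VE = horizontal_scale / vertical_scale = 100000 / 21300 ≈ 4.7

4.7x


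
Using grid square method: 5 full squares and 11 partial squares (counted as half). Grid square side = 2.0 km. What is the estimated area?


effective squares = 5 + 11 * 0.5 = 10.5
area = 10.5 * 4.0 = 42.0 km^2

42.0 km^2


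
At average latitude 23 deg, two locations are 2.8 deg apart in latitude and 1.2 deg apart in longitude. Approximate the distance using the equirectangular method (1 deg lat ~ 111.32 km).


dlat_km = 2.8 * 111.32 = 311.696
dlon_km = 1.2 * 111.32 * cos(23) ≈ 122.965
dist = sqrt(311.696^2 + 122.965^2) ≈ 335.1 km

335.1 km


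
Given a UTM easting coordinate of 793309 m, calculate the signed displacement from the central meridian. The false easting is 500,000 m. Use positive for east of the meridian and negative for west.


displacement = 793309 - 500000 = 293309 m

293309 m


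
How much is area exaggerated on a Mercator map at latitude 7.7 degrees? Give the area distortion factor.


area_distortion = 1/cos^2(7.7) = 1.018

1.018


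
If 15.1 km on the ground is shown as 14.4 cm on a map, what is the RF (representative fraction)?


ground = 15.1 km = 1510000 cm; RF denominator = ground / map = 1510000 / 14.4 ≈ 104861; RF = 1:104861

1:104861


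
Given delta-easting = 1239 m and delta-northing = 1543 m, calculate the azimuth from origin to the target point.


az = atan2(1239, 1543) = 38.8 deg
adjusted to 0-360: 38.8 degrees

38.8 degrees


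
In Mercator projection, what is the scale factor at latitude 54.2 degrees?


SF = 1 / cos(54.2) = 1 / 0.584958 = 1.71

1.71


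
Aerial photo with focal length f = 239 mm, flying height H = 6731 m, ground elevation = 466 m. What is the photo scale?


scale = f / (H - h) = 239 mm / 6265 m = 239 / 6265000 = 1:26213

1:26213


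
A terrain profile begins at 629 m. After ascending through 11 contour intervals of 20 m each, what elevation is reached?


elevation = 629 + 11 * 20 = 849 m

849 m


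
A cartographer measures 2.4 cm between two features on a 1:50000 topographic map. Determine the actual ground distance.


ground = 2.4 cm * 50000 / 100 = 1200.0 m = 1.2 km

1.2 km


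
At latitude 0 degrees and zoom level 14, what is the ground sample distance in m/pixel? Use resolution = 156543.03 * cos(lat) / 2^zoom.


res = 156543.03 * cos(0) / 2^14 = 156543.03 * 1.0 / 16384 = 9.55 m/pixel

9.55 m/pixel


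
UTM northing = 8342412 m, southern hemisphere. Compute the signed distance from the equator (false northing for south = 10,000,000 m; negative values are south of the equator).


For southern: actual = 8342412 - 10000000 = -1657588 m

-1657588 m


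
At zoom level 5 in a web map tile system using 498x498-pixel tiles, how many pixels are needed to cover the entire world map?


tiles per axis = 2^5 = 32
total tiles = 32^2 = 1024
pixels per axis = 32 * 498 = 15936
total pixels = 15936^2 = 253956096

253956096 pixels


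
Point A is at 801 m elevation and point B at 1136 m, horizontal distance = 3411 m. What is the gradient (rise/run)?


gradient = (1136 - 801) / 3411 = 335 / 3411 = 0.0982

0.0982


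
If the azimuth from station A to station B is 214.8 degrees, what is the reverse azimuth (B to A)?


back azimuth = (214.8 + 180) mod 360 = 34.8 degrees

34.8 degrees


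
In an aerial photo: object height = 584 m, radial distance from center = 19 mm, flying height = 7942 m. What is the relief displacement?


d = h * r / H = 584 * 19 / 7942 = 1.4 mm

1.4 mm


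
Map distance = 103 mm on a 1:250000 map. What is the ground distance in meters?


ground = 103 mm * 250000 / 1000 = 25750.0 m

25750.0 m


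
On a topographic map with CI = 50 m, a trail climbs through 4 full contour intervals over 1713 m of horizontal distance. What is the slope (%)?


elevation change = 4 * 50 = 200 m
slope = 200 / 1713 * 100 = 11.7%

11.7%


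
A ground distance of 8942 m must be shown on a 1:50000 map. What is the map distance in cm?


map_cm = 8942 * 100 / 50000 = 17.884 cm ≈ 17.88 cm

17.88 cm


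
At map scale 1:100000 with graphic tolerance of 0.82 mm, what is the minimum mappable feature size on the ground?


ground = 0.82 mm * 100000 / 1000 = 82.0 m

82.0 m


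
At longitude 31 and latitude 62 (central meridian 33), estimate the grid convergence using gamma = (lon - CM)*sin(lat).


gamma = (31 - 33) * sin(62) = -2 * 0.882948 = -1.766 degrees

-1.766 degrees


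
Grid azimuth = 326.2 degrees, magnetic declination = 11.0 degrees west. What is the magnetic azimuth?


magnetic azimuth = grid azimuth - declination (east +ve)
mag_az = 326.2 - -11.0 = 337.2 degrees

337.2 degrees


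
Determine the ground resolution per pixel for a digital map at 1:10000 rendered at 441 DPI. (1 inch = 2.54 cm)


pixel_cm = 2.54 / 441 ≈ 0.00576 cm
ground = pixel_cm * 10000 / 100 = 2.54 * 10000 / (441 * 100) = 25400 / 44100 ≈ 0.58 m

0.58 m


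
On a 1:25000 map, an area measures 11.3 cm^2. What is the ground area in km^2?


ground_area = 11.3 * (25000/100)^2 = 706250.0 m^2 = 0.70625 km^2 ≈ 0.706 km^2

0.706 km^2


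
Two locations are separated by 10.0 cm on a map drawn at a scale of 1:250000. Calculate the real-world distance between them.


ground = 10.0 cm * 250000 / 100 = 25000.0 m = 25.0 km

25.0 km


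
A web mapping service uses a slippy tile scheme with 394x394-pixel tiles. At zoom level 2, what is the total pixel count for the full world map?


tiles per axis = 2^2 = 4
total tiles = 4^2 = 16
pixels per axis = 4 * 394 = 1576
total pixels = 1576^2 = 2483776

2483776 pixels


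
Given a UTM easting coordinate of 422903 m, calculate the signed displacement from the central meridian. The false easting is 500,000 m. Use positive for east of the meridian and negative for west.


displacement = 422903 - 500000 = -77097 m

-77097 m


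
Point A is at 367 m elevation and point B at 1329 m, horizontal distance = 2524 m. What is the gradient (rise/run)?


gradient = (1329 - 367) / 2524 = 962 / 2524 = 0.3811

0.3811


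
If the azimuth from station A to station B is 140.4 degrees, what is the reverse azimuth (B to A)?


back azimuth = (140.4 + 180) mod 360 = 320.4 degrees

320.4 degrees


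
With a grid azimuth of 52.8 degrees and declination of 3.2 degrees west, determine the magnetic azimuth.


magnetic azimuth = grid azimuth - declination (east +ve)
mag_az = 52.8 - -3.2 = 56.0 degrees

56.0 degrees


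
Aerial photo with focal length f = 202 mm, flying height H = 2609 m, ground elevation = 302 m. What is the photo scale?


scale = f / (H - h) = 202 mm / 2307 m = 202 / 2307000 = 1:11421

1:11421


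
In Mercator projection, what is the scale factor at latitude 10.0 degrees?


SF = 1 / cos(10.0) = 1 / 0.984808 = 1.015

1.015


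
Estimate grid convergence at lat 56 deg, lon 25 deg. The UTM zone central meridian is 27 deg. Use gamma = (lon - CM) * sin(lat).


gamma = (25 - 27) * sin(56) = -2 * 0.829038 = -1.658 degrees

-1.658 degrees


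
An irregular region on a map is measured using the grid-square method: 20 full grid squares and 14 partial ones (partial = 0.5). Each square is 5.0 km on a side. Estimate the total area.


effective squares = 20 + 14 * 0.5 = 27.0
area = 27.0 * 25.0 = 675.0 km^2

675.0 km^2


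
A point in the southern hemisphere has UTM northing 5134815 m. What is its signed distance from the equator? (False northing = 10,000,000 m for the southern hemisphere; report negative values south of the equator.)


For southern: actual = 5134815 - 10000000 = -4865185 m

-4865185 m


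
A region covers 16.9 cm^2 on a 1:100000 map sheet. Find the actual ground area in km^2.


ground_area = 16.9 * (100000/100)^2 = 16900000.0 m^2 = 16.9 km^2

16.9 km^2


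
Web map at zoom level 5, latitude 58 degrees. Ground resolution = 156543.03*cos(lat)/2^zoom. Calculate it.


res = 156543.03 * cos(58) / 2^5 = 156543.03 * 0.52991926 / 32 = 2592.35 m/pixel

2592.35 m/pixel


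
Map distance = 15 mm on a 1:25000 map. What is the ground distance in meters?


ground = 15 mm * 25000 / 1000 = 375.0 m

375.0 m


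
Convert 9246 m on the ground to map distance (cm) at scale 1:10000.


map_cm = 9246 * 100 / 10000 = 92.46 cm

92.46 cm


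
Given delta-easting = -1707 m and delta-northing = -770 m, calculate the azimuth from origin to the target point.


az = atan2(-1707, -770) = -114.3 deg
adjusted to 0-360: 245.7 degrees

245.7 degrees


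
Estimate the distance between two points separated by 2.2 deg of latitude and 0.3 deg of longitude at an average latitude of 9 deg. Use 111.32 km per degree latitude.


dlat_km = 2.2 * 111.32 = 244.904
dlon_km = 0.3 * 111.32 * cos(9) ≈ 32.985
dist = sqrt(244.904^2 + 32.985^2) ≈ 247.1 km

247.1 km


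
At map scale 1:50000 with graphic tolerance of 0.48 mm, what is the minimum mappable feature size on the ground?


ground = 0.48 mm * 50000 / 1000 = 24.0 m

24.0 m


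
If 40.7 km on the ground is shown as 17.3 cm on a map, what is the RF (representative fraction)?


ground = 40.7 km = 4070000 cm; RF denominator = ground / map = 4070000 / 17.3 ≈ 235260; RF = 1:235260

1:235260


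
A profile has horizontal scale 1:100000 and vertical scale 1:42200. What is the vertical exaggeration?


VE = horizontal_scale / vertical_scale = 100000 / 42200 ≈ 2.4

2.4x


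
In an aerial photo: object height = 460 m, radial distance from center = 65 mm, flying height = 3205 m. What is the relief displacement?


d = h * r / H = 460 * 65 / 3205 = 9.33 mm

9.33 mm


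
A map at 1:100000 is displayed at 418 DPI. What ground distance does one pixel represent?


pixel_cm = 2.54 / 418 ≈ 0.006077 cm
ground = pixel_cm * 100000 / 100 = 2.54 * 100000 / (418 * 100) = 254000 / 41800 ≈ 6.08 m

6.08 m


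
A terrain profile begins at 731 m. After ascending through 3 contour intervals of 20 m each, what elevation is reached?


elevation = 731 + 3 * 20 = 791 m

791 m


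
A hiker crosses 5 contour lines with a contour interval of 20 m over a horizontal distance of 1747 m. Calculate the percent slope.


elevation change = 5 * 20 = 100 m
slope = 100 / 1747 * 100 = 5.7%

5.7%


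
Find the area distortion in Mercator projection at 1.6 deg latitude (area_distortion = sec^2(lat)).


area_distortion = 1/cos^2(1.6) = 1.001

1.001


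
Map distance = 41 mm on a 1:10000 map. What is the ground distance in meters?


ground = 41 mm * 10000 / 1000 = 410.0 m

410.0 m


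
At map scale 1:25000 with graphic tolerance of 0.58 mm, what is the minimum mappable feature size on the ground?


ground = 0.58 mm * 25000 / 1000 = 14.5 m

14.5 m


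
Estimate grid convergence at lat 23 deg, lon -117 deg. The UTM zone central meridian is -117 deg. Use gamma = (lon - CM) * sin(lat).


gamma = (-117 - -117) * sin(23) = 0 * 0.390731 = 0.0 degrees

0.0 degrees


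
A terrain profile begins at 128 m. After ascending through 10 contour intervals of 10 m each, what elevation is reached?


elevation = 128 + 10 * 10 = 228 m

228 m


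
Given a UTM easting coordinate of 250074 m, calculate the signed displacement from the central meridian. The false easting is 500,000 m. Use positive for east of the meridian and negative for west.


displacement = 250074 - 500000 = -249926 m

-249926 m


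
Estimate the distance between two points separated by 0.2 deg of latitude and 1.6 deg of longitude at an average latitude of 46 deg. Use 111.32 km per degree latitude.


dlat_km = 0.2 * 111.32 = 22.264
dlon_km = 1.6 * 111.32 * cos(46) ≈ 123.727
dist = sqrt(22.264^2 + 123.727^2) ≈ 125.7 km

125.7 km


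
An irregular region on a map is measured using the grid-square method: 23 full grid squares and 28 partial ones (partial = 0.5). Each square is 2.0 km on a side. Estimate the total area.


effective squares = 23 + 28 * 0.5 = 37.0
area = 37.0 * 4.0 = 148.0 km^2

148.0 km^2


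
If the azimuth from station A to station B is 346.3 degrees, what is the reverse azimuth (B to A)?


back azimuth = (346.3 + 180) mod 360 = 166.3 degrees

166.3 degrees


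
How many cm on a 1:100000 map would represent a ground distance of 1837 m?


map_cm = 1837 * 100 / 100000 = 1.837 cm ≈ 1.84 cm

1.84 cm


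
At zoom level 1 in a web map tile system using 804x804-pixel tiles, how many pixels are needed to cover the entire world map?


tiles per axis = 2^1 = 2
total tiles = 2^2 = 4
pixels per axis = 2 * 804 = 1608
total pixels = 1608^2 = 2585664

2585664 pixels


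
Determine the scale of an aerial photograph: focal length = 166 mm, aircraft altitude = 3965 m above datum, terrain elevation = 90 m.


scale = f / (H - h) = 166 mm / 3875 m = 166 / 3875000 = 1:23343

1:23343


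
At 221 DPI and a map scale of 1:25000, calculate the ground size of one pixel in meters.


pixel_cm = 2.54 / 221 ≈ 0.011493 cm
ground = pixel_cm * 25000 / 100 = 2.54 * 25000 / (221 * 100) = 63500 / 22100 ≈ 2.87 m

2.87 m


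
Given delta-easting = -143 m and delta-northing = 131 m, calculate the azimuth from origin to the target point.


az = atan2(-143, 131) = -47.5 deg
adjusted to 0-360: 312.5 degrees

312.5 degrees


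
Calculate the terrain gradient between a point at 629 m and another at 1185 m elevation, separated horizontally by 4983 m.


gradient = (1185 - 629) / 4983 = 556 / 4983 = 0.1116

0.1116


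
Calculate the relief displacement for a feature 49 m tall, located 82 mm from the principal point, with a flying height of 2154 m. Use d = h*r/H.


d = h * r / H = 49 * 82 / 2154 = 1.87 mm

1.87 mm


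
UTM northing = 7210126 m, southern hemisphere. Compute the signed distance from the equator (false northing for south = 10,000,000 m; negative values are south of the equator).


For southern: actual = 7210126 - 10000000 = -2789874 m

-2789874 m


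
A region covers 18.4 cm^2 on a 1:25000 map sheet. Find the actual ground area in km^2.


ground_area = 18.4 * (25000/100)^2 = 1150000.0 m^2 = 1.15 km^2

1.15 km^2


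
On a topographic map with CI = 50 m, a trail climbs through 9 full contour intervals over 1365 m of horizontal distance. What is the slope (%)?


elevation change = 9 * 50 = 450 m
slope = 450 / 1365 * 100 = 33.0%

33.0%


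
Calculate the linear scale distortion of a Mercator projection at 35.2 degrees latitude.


SF = 1 / cos(35.2) = 1 / 0.817145 = 1.224

1.224


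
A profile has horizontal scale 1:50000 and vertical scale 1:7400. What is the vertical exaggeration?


VE = horizontal_scale / vertical_scale = 50000 / 7400 ≈ 6.8

6.8x


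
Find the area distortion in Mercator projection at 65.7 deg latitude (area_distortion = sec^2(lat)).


area_distortion = 1/cos^2(65.7) = 5.905

5.905


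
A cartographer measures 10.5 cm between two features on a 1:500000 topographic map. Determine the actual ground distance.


ground = 10.5 cm * 500000 / 100 = 52500.0 m = 52.5 km

52.5 km


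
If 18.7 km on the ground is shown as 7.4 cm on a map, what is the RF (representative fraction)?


ground = 18.7 km = 1870000 cm; RF denominator = ground / map = 1870000 / 7.4 ≈ 252703; RF = 1:252703

1:252703


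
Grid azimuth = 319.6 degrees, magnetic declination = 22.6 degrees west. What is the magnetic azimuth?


magnetic azimuth = grid azimuth - declination (east +ve)
mag_az = 319.6 - -22.6 = 342.2 degrees

342.2 degrees


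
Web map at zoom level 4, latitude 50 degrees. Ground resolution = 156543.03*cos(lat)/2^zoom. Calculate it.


res = 156543.03 * cos(50) / 2^4 = 156543.03 * 0.64278761 / 16 = 6289.0 m/pixel

6289.0 m/pixel


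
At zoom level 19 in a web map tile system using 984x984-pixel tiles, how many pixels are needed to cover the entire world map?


tiles per axis = 2^19 = 524288
total tiles = 524288^2 = 274877906944
pixels per axis = 524288 * 984 = 515899392
total pixels = 515899392^2 = 266152182665969664

266152182665969664 pixels


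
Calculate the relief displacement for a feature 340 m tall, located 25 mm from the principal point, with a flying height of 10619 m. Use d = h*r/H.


d = h * r / H = 340 * 25 / 10619 = 0.8 mm

0.8 mm


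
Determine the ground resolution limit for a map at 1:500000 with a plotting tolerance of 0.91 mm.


ground = 0.91 mm * 500000 / 1000 = 455.0 m

455.0 m


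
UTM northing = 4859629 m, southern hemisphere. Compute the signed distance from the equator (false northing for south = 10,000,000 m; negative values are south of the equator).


For southern: actual = 4859629 - 10000000 = -5140371 m

-5140371 m


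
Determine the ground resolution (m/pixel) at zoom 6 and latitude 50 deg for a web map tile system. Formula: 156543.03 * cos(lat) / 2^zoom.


res = 156543.03 * cos(50) / 2^6 = 156543.03 * 0.64278761 / 64 = 1572.25 m/pixel

1572.25 m/pixel


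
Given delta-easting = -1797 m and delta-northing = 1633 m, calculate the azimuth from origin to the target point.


az = atan2(-1797, 1633) = -47.7 deg
adjusted to 0-360: 312.3 degrees

312.3 degrees


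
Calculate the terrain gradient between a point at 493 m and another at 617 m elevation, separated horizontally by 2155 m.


gradient = (617 - 493) / 2155 = 124 / 2155 = 0.0575

0.0575


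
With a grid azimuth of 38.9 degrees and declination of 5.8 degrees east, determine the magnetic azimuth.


magnetic azimuth = grid azimuth - declination (east +ve)
mag_az = 38.9 - 5.8 = 33.1 degrees

33.1 degrees


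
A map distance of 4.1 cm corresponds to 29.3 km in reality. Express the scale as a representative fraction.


ground = 29.3 km = 2930000 cm; RF denominator = ground / map = 2930000 / 4.1 ≈ 714634; RF = 1:714634

1:714634


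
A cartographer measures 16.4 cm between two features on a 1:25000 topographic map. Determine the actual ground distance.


ground = 16.4 cm * 25000 / 100 = 4100.0 m = 4.1 km

4.1 km


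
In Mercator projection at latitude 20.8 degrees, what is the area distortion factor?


area_distortion = 1/cos^2(20.8) = 1.144

1.144


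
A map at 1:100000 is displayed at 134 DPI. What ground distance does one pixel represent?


pixel_cm = 2.54 / 134 ≈ 0.018955 cm
ground = pixel_cm * 100000 / 100 = 2.54 * 100000 / (134 * 100) = 254000 / 13400 ≈ 18.96 m

18.96 m


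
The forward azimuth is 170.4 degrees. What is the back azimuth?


back azimuth = (170.4 + 180) mod 360 = 350.4 degrees

350.4 degrees


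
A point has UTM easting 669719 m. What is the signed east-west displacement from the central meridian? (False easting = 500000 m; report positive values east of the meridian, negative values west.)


displacement = 669719 - 500000 = 169719 m

169719 m


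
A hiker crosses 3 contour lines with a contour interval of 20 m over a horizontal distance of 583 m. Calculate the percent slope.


elevation change = 3 * 20 = 60 m
slope = 60 / 583 * 100 = 10.3%

10.3%


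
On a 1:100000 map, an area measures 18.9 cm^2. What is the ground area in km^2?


ground_area = 18.9 * (100000/100)^2 = 18900000.0 m^2 = 18.9 km^2

18.9 km^2


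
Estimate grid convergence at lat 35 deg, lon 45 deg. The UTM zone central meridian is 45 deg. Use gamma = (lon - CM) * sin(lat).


gamma = (45 - 45) * sin(35) = 0 * 0.573576 = 0.0 degrees

0.0 degrees


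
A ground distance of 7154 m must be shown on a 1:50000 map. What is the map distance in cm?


map_cm = 7154 * 100 / 50000 = 14.308 cm ≈ 14.31 cm

14.31 cm


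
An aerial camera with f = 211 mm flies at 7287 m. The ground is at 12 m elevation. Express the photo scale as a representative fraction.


scale = f / (H - h) = 211 mm / 7275 m = 211 / 7275000 = 1:34479

1:34479


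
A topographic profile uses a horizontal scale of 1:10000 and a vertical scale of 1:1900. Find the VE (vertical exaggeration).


VE = horizontal_scale / vertical_scale = 10000 / 1900 ≈ 5.3

5.3x


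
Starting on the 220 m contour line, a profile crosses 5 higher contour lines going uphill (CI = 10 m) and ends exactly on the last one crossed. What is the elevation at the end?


elevation = 220 + 5 * 10 = 270 m

270 m


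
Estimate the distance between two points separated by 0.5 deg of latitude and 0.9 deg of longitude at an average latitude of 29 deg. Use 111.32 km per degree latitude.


dlat_km = 0.5 * 111.32 = 55.66
dlon_km = 0.9 * 111.32 * cos(29) ≈ 87.626
dist = sqrt(55.66^2 + 87.626^2) ≈ 103.8 km

103.8 km


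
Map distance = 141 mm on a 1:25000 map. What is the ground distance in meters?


ground = 141 mm * 25000 / 1000 = 3525.0 m

3525.0 m


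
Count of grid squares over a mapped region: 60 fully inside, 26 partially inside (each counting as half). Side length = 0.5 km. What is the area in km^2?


effective squares = 60 + 26 * 0.5 = 73.0
area = 73.0 * 0.25 = 18.25 km^2

18.25 km^2


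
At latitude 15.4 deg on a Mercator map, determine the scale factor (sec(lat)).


SF = 1 / cos(15.4) = 1 / 0.964095 = 1.037

1.037


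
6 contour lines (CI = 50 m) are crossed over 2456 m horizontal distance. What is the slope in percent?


elevation change = 6 * 50 = 300 m
slope = 300 / 2456 * 100 = 12.2%

12.2%


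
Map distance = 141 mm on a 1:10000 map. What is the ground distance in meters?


ground = 141 mm * 10000 / 1000 = 1410.0 m

1410.0 m


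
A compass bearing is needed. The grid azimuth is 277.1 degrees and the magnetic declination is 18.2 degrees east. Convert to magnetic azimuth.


magnetic azimuth = grid azimuth - declination (east +ve)
mag_az = 277.1 - 18.2 = 258.9 degrees

258.9 degrees


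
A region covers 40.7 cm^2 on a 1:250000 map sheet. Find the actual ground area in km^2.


ground_area = 40.7 * (250000/100)^2 = 254375000.0 m^2 = 254.375 km^2

254.375 km^2


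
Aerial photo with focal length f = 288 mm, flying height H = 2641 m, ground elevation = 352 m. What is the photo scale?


scale = f / (H - h) = 288 mm / 2289 m = 288 / 2289000 = 1:7948

1:7948


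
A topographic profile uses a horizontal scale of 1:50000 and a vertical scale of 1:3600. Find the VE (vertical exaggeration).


VE = horizontal_scale / vertical_scale = 50000 / 3600 ≈ 13.9

13.9x


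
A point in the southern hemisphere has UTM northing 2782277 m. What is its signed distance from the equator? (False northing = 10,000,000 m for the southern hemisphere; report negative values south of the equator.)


For southern: actual = 2782277 - 10000000 = -7217723 m

-7217723 m


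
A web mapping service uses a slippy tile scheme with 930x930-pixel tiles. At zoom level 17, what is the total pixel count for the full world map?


tiles per axis = 2^17 = 131072
total tiles = 131072^2 = 17179869184
pixels per axis = 131072 * 930 = 121896960
total pixels = 121896960^2 = 14858868857241600

14858868857241600 pixels


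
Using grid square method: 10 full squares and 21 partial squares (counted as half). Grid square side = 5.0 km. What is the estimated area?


effective squares = 10 + 21 * 0.5 = 20.5
area = 20.5 * 25.0 = 512.5 km^2

512.5 km^2


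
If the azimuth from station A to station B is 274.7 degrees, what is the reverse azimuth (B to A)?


back azimuth = (274.7 + 180) mod 360 = 94.7 degrees

94.7 degrees


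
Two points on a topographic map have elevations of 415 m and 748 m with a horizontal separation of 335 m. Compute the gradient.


gradient = (748 - 415) / 335 = 333 / 335 = 0.994

0.994


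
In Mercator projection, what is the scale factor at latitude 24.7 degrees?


SF = 1 / cos(24.7) = 1 / 0.908508 = 1.101

1.101


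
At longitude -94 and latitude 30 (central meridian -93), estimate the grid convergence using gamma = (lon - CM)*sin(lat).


gamma = (-94 - -93) * sin(30) = -1 * 0.5 = -0.5 degrees

-0.5 degrees


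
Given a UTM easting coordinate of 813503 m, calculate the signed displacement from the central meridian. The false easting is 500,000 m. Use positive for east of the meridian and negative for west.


displacement = 813503 - 500000 = 313503 m

313503 m


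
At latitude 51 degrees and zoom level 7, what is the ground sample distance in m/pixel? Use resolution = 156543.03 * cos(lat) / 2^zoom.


res = 156543.03 * cos(51) / 2^7 = 156543.03 * 0.62932039 / 128 = 769.65 m/pixel

769.65 m/pixel


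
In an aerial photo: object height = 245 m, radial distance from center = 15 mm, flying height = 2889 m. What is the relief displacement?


d = h * r / H = 245 * 15 / 2889 = 1.27 mm

1.27 mm


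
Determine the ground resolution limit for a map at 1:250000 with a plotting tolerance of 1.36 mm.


ground = 1.36 mm * 250000 / 1000 = 340.0 m

340.0 m


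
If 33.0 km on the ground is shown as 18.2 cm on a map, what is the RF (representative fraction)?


ground = 33.0 km = 3300000 cm; RF denominator = ground / map = 3300000 / 18.2 ≈ 181319; RF = 1:181319

1:181319


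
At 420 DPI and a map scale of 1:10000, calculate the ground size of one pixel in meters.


pixel_cm = 2.54 / 420 ≈ 0.006048 cm
ground = pixel_cm * 10000 / 100 = 2.54 * 10000 / (420 * 100) = 25400 / 42000 ≈ 0.6 m

0.6 m


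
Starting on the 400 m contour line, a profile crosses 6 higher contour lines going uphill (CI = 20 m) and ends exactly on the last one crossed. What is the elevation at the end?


elevation = 400 + 6 * 20 = 520 m

520 m


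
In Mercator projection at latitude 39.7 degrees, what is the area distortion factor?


area_distortion = 1/cos^2(39.7) = 1.689

1.689


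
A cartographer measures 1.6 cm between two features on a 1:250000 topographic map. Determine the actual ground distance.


ground = 1.6 cm * 250000 / 100 = 4000.0 m = 4.0 km

4.0 km


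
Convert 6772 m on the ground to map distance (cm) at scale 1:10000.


map_cm = 6772 * 100 / 10000 = 67.72 cm

67.72 cm


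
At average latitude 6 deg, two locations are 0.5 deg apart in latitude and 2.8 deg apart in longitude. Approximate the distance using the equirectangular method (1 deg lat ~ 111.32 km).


dlat_km = 0.5 * 111.32 = 55.66
dlon_km = 2.8 * 111.32 * cos(6) ≈ 309.988
dist = sqrt(55.66^2 + 309.988^2) ≈ 314.9 km

314.9 km


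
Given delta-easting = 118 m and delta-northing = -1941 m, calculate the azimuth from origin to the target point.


az = atan2(118, -1941) = 176.5 deg
adjusted to 0-360: 176.5 degrees

176.5 degrees


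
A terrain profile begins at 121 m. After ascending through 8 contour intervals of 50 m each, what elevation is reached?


elevation = 121 + 8 * 50 = 521 m

521 m


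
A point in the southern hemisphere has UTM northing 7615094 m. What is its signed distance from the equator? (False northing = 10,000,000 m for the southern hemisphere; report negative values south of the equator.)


For southern: actual = 7615094 - 10000000 = -2384906 m

-2384906 m


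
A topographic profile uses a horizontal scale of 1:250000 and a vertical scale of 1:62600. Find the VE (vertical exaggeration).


VE = horizontal_scale / vertical_scale = 250000 / 62600 ≈ 4.0

4.0x


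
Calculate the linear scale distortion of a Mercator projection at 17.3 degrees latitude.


SF = 1 / cos(17.3) = 1 / 0.954761 = 1.047

1.047


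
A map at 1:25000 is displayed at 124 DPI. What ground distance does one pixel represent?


pixel_cm = 2.54 / 124 ≈ 0.020484 cm
ground = pixel_cm * 25000 / 100 = 2.54 * 25000 / (124 * 100) = 63500 / 12400 ≈ 5.12 m

5.12 m


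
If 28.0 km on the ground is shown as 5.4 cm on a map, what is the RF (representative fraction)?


ground = 28.0 km = 2800000 cm; RF denominator = ground / map = 2800000 / 5.4 ≈ 518519; RF = 1:518519

1:518519


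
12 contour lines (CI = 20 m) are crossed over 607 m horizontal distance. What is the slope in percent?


elevation change = 12 * 20 = 240 m
slope = 240 / 607 * 100 = 39.5%

39.5%


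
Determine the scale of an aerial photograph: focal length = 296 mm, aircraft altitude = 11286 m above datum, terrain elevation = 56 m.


scale = f / (H - h) = 296 mm / 11230 m = 296 / 11230000 = 1:37939

1:37939


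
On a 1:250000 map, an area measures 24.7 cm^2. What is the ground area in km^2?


ground_area = 24.7 * (250000/100)^2 = 154375000.0 m^2 = 154.375 km^2

154.375 km^2


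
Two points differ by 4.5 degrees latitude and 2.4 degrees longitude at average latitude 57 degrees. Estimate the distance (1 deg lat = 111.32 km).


dlat_km = 4.5 * 111.32 = 500.94
dlon_km = 2.4 * 111.32 * cos(57) ≈ 145.51
dist = sqrt(500.94^2 + 145.51^2) ≈ 521.6 km

521.6 km


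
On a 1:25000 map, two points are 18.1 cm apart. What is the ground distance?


ground = 18.1 cm * 25000 / 100 = 4525.0 m = 4.525 km

4.525 km


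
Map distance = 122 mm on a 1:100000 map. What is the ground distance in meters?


ground = 122 mm * 100000 / 1000 = 12200.0 m

12200.0 m


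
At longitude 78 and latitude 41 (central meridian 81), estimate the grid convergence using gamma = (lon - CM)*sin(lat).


gamma = (78 - 81) * sin(41) = -3 * 0.656059 = -1.968 degrees

-1.968 degrees


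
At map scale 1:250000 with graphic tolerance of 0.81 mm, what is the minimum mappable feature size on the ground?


ground = 0.81 mm * 250000 / 1000 = 202.5 m

202.5 m


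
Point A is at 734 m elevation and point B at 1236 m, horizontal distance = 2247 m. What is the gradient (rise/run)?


gradient = (1236 - 734) / 2247 = 502 / 2247 = 0.2234

0.2234


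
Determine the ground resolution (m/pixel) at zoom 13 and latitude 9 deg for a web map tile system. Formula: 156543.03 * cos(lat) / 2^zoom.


res = 156543.03 * cos(9) / 2^13 = 156543.03 * 0.98768834 / 8192 = 18.87 m/pixel

18.87 m/pixel


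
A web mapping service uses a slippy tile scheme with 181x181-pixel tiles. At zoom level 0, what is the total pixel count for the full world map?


tiles per axis = 2^0 = 1
total tiles = 1^2 = 1
pixels per axis = 1 * 181 = 181
total pixels = 181^2 = 32761

32761 pixels


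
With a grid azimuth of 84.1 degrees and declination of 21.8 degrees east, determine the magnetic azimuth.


magnetic azimuth = grid azimuth - declination (east +ve)
mag_az = 84.1 - 21.8 = 62.3 degrees

62.3 degrees


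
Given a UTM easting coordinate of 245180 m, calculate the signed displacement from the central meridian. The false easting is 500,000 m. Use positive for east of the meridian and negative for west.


displacement = 245180 - 500000 = -254820 m

-254820 m


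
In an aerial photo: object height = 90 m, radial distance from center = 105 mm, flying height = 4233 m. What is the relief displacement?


d = h * r / H = 90 * 105 / 4233 = 2.23 mm

2.23 mm


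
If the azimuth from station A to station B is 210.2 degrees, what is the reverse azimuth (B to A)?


back azimuth = (210.2 + 180) mod 360 = 30.2 degrees

30.2 degrees


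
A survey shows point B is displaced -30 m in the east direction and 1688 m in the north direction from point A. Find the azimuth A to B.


az = atan2(-30, 1688) = -1.0 deg
adjusted to 0-360: 359.0 degrees

359.0 degrees


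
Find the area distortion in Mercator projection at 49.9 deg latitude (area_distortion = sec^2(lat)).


area_distortion = 1/cos^2(49.9) = 2.41

2.41


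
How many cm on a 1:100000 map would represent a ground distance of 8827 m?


map_cm = 8827 * 100 / 100000 = 8.827 cm ≈ 8.83 cm

8.83 cm


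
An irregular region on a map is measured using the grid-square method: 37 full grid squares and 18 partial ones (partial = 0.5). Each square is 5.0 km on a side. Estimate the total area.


effective squares = 37 + 18 * 0.5 = 46.0
area = 46.0 * 25.0 = 1150.0 km^2

1150.0 km^2


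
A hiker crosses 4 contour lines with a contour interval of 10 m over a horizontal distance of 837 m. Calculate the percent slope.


elevation change = 4 * 10 = 40 m
slope = 40 / 837 * 100 = 4.8%

4.8%


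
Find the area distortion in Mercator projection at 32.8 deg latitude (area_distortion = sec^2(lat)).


area_distortion = 1/cos^2(32.8) = 1.415

1.415


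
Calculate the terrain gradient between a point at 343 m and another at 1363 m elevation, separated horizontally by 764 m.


gradient = (1363 - 343) / 764 = 1020 / 764 = 1.3351

1.3351


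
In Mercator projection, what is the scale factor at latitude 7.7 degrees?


SF = 1 / cos(7.7) = 1 / 0.990983 = 1.009

1.009


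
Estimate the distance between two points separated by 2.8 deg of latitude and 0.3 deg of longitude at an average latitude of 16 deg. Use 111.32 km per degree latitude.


dlat_km = 2.8 * 111.32 = 311.696
dlon_km = 0.3 * 111.32 * cos(16) ≈ 32.102
dist = sqrt(311.696^2 + 32.102^2) ≈ 313.3 km

313.3 km


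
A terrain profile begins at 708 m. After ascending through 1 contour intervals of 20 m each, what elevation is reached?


elevation = 708 + 1 * 20 = 728 m

728 m


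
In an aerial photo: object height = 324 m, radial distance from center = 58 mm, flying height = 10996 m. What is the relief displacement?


d = h * r / H = 324 * 58 / 10996 = 1.71 mm

1.71 mm


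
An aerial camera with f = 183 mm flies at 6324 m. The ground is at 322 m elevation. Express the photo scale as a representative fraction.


scale = f / (H - h) = 183 mm / 6002 m = 183 / 6002000 = 1:32798

1:32798


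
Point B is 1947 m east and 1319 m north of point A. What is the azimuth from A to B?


az = atan2(1947, 1319) = 55.9 deg
adjusted to 0-360: 55.9 degrees

55.9 degrees


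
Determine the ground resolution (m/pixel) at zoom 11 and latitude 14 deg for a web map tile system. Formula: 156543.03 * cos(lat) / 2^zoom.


res = 156543.03 * cos(14) / 2^11 = 156543.03 * 0.97029573 / 2048 = 74.17 m/pixel

74.17 m/pixel


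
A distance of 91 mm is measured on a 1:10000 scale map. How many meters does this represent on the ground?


ground = 91 mm * 10000 / 1000 = 910.0 m

910.0 m


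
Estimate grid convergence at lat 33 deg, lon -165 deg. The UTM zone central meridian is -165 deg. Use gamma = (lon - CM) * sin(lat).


gamma = (-165 - -165) * sin(33) = 0 * 0.544639 = 0.0 degrees

0.0 degrees


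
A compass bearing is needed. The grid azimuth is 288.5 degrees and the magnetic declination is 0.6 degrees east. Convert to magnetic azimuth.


magnetic azimuth = grid azimuth - declination (east +ve)
mag_az = 288.5 - 0.6 = 287.9 degrees

287.9 degrees


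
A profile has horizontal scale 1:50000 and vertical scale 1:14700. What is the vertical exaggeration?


VE = horizontal_scale / vertical_scale = 50000 / 14700 ≈ 3.4

3.4x
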